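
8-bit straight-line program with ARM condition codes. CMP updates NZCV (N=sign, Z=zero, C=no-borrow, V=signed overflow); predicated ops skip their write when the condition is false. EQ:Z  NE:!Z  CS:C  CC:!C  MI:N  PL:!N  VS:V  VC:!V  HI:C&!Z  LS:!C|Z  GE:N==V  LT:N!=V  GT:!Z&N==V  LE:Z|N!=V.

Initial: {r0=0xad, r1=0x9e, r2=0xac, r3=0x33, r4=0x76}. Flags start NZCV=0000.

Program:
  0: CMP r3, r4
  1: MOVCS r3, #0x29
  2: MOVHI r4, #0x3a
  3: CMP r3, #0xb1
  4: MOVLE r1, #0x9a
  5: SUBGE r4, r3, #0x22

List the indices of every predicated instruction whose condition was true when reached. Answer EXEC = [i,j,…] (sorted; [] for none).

[0] flags=1000 → (cmp)
[1] flags=1000 CS?F → skip
[2] flags=1000 HI?F → skip
[3] flags=1001 → (cmp)
[4] flags=1001 LE?F → skip
[5] flags=1001 GE?T → r4=0x11

EXEC = [5]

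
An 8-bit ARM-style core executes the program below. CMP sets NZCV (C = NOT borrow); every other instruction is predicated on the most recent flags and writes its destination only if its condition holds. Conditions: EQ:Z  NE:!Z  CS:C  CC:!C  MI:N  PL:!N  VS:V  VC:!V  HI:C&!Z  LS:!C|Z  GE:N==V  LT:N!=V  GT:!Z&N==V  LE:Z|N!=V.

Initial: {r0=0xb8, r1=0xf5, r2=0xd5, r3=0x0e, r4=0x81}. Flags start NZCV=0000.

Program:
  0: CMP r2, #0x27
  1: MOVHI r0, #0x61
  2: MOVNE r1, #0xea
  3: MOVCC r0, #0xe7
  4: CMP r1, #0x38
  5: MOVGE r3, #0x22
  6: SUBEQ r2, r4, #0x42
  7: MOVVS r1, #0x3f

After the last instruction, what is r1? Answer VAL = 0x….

0: ✓ CMP  NZCV=1010
1: ✓ MOVHI  r0←0x61
2: ✓ MOVNE  r1←0xea
3: · MOVCC
4: ✓ CMP  NZCV=1010
5: · MOVGE
6: · SUBEQ
7: · MOVVS

VAL = 0xea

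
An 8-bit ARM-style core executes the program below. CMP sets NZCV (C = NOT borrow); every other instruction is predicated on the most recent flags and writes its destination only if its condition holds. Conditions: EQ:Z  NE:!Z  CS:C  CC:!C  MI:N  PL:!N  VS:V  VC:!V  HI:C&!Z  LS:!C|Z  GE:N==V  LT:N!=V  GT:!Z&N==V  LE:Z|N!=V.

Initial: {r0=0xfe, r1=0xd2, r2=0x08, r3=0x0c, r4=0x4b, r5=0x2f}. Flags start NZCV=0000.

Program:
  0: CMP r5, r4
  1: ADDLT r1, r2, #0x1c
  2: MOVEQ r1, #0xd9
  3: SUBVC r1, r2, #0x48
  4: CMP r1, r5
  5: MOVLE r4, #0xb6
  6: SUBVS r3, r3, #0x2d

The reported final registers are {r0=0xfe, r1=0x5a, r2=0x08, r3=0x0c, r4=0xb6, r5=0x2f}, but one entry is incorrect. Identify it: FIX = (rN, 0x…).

FIX = (r1, 0xc0)

0: ✓ CMP  NZCV=1000
1: ✓ ADDLT  r1←0x24
2: · MOVEQ
3: ✓ SUBVC  r1←0xc0
4: ✓ CMP  NZCV=1010
5: ✓ MOVLE  r4←0xb6
6: · SUBVS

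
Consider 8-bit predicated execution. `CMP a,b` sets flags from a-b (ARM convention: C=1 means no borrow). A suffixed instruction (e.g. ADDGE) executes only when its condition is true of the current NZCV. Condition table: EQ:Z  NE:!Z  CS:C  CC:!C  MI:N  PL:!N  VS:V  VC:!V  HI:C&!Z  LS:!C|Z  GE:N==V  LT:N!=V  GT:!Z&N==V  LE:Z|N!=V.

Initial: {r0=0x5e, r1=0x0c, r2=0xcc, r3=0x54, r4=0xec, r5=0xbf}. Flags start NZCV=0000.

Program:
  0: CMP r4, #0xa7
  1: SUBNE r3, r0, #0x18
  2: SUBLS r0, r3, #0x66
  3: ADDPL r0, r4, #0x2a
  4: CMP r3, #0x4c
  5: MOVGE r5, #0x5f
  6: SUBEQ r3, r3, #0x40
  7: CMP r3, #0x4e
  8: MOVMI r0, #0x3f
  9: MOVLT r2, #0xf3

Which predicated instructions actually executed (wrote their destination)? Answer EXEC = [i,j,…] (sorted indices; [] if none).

EXEC = [1,3,8,9]

0: ✓ CMP  NZCV=0010
1: ✓ SUBNE  r3←0x46
2: · SUBLS
3: ✓ ADDPL  r0←0x16
4: ✓ CMP  NZCV=1000
5: · MOVGE
6: · SUBEQ
7: ✓ CMP  NZCV=1000
8: ✓ MOVMI  r0←0x3f
9: ✓ MOVLT  r2←0xf3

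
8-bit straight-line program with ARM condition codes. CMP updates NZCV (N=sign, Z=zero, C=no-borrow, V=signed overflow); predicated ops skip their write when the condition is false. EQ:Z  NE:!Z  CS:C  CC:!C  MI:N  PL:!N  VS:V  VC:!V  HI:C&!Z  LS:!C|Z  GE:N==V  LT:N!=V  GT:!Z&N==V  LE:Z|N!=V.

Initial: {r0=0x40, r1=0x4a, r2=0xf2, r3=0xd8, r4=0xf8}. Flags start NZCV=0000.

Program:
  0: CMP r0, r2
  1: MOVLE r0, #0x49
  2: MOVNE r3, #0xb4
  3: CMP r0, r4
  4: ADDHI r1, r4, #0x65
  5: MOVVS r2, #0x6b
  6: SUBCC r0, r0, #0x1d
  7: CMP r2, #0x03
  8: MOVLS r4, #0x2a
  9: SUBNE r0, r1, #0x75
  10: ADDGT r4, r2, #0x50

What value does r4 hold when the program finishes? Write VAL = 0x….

VAL = 0xf8

[0] flags=0000 → (cmp)
[1] flags=0000 LE?F → skip
[2] flags=0000 NE?T → r3=0xb4
[3] flags=0000 → (cmp)
[4] flags=0000 HI?F → skip
[5] flags=0000 VS?F → skip
[6] flags=0000 CC?T → r0=0x23
[7] flags=1010 → (cmp)
[8] flags=1010 LS?F → skip
[9] flags=1010 NE?T → r0=0xd5
[10] flags=1010 GT?F → skip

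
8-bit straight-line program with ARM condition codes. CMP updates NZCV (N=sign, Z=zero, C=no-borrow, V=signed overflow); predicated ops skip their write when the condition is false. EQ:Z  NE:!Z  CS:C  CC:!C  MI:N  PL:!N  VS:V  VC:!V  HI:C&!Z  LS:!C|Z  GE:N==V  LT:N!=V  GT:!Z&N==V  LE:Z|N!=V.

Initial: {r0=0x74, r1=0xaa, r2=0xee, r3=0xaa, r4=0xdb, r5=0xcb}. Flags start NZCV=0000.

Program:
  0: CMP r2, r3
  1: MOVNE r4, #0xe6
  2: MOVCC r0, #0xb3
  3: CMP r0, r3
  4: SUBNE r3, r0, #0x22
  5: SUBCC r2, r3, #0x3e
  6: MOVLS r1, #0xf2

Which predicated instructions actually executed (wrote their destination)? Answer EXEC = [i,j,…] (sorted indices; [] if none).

EXEC = [1,4,5,6]

[0] flags=0010 → (cmp)
[1] flags=0010 NE?T → r4=0xe6
[2] flags=0010 CC?F → skip
[3] flags=1001 → (cmp)
[4] flags=1001 NE?T → r3=0x52
[5] flags=1001 CC?T → r2=0x14
[6] flags=1001 LS?T → r1=0xf2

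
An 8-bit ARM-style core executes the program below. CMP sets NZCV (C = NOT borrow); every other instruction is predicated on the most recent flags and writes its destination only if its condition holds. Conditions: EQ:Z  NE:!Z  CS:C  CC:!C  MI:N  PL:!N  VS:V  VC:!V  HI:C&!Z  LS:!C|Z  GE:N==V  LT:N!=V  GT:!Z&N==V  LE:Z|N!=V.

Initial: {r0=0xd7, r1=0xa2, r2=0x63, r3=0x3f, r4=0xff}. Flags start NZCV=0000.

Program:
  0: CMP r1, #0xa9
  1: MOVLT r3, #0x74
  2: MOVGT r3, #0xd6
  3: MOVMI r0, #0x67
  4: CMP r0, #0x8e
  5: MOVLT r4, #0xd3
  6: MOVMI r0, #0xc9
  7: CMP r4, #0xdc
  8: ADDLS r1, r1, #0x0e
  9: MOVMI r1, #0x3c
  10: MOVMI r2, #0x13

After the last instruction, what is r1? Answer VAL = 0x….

0: ✓ CMP  NZCV=1000
1: ✓ MOVLT  r3←0x74
2: · MOVGT
3: ✓ MOVMI  r0←0x67
4: ✓ CMP  NZCV=1001
5: · MOVLT
6: ✓ MOVMI  r0←0xc9
7: ✓ CMP  NZCV=0010
8: · ADDLS
9: · MOVMI
10: · MOVMI

VAL = 0xa2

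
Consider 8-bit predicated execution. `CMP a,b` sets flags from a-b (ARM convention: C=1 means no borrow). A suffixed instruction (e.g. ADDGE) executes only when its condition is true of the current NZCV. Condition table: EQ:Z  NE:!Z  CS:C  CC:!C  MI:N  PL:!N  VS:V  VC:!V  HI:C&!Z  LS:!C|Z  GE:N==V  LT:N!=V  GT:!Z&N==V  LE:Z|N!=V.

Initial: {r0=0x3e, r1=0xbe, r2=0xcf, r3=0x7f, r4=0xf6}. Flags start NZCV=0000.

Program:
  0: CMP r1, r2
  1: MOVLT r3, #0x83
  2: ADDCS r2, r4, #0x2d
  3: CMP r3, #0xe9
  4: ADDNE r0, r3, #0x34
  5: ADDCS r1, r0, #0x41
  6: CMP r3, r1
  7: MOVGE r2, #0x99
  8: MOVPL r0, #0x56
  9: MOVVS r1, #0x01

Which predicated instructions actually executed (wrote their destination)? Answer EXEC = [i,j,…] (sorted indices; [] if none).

EXEC = [1,4]

0: ✓ CMP  NZCV=1000
1: ✓ MOVLT  r3←0x83
2: · ADDCS
3: ✓ CMP  NZCV=1000
4: ✓ ADDNE  r0←0xb7
5: · ADDCS
6: ✓ CMP  NZCV=1000
7: · MOVGE
8: · MOVPL
9: · MOVVS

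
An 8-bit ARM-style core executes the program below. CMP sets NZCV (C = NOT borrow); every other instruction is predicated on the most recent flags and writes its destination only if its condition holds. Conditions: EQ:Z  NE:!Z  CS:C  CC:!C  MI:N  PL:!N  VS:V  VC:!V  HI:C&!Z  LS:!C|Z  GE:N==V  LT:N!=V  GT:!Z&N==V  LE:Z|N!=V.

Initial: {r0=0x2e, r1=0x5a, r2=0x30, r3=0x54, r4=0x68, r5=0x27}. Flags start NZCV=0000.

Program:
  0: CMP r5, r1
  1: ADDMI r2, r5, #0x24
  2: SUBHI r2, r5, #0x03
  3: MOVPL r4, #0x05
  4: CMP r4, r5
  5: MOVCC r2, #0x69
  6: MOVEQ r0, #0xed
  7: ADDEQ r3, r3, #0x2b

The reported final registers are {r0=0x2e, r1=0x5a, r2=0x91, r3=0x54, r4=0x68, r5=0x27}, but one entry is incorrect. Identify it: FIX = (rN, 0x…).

[0] flags=1000 → (cmp)
[1] flags=1000 MI?T → r2=0x4b
[2] flags=1000 HI?F → skip
[3] flags=1000 PL?F → skip
[4] flags=0010 → (cmp)
[5] flags=0010 CC?F → skip
[6] flags=0010 EQ?F → skip
[7] flags=0010 EQ?F → skip

FIX = (r2, 0x4b)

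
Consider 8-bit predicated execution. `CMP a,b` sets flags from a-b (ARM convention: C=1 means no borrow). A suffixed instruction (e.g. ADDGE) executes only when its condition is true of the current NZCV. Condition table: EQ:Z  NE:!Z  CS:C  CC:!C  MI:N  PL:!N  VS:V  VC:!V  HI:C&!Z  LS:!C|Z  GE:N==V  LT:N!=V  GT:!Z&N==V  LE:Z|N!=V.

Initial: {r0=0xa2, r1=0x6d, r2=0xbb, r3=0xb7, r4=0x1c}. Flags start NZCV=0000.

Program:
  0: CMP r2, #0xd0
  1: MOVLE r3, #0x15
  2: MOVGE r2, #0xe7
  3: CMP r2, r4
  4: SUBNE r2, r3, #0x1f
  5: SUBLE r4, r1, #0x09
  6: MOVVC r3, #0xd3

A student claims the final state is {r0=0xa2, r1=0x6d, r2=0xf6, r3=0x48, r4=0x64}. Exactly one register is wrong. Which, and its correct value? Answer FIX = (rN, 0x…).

[0] flags=1000 → (cmp)
[1] flags=1000 LE?T → r3=0x15
[2] flags=1000 GE?F → skip
[3] flags=1010 → (cmp)
[4] flags=1010 NE?T → r2=0xf6
[5] flags=1010 LE?T → r4=0x64
[6] flags=1010 VC?T → r3=0xd3

FIX = (r3, 0xd3)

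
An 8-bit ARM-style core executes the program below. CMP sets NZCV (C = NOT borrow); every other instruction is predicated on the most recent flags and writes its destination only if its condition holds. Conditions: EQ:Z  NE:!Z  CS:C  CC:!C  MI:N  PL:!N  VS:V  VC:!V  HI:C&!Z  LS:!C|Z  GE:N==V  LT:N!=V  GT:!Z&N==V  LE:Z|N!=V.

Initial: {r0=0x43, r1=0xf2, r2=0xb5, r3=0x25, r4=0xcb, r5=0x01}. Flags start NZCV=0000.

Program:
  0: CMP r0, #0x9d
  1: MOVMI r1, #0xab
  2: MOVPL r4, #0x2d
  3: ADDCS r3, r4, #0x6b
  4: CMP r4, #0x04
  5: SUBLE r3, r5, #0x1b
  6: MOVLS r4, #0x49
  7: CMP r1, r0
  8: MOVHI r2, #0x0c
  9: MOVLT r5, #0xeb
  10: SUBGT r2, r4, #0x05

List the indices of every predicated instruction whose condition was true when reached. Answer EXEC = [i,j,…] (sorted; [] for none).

0: ✓ CMP  NZCV=1001
1: ✓ MOVMI  r1←0xab
2: · MOVPL
3: · ADDCS
4: ✓ CMP  NZCV=1010
5: ✓ SUBLE  r3←0xe6
6: · MOVLS
7: ✓ CMP  NZCV=0011
8: ✓ MOVHI  r2←0x0c
9: ✓ MOVLT  r5←0xeb
10: · SUBGT

EXEC = [1,5,8,9]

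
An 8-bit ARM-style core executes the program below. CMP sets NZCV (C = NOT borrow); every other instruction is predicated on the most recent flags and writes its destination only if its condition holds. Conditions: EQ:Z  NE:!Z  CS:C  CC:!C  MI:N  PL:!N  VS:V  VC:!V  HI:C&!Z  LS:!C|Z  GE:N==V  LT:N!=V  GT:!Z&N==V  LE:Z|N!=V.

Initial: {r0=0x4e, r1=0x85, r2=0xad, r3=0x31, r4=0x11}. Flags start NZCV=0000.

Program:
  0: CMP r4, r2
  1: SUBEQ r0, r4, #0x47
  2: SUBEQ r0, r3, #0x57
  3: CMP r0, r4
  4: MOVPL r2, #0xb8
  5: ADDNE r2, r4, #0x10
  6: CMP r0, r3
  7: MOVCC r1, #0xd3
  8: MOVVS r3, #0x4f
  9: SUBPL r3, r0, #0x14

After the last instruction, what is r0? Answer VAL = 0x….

0: ✓ CMP  NZCV=0000
1: · SUBEQ
2: · SUBEQ
3: ✓ CMP  NZCV=0010
4: ✓ MOVPL  r2←0xb8
5: ✓ ADDNE  r2←0x21
6: ✓ CMP  NZCV=0010
7: · MOVCC
8: · MOVVS
9: ✓ SUBPL  r3←0x3a

VAL = 0x4e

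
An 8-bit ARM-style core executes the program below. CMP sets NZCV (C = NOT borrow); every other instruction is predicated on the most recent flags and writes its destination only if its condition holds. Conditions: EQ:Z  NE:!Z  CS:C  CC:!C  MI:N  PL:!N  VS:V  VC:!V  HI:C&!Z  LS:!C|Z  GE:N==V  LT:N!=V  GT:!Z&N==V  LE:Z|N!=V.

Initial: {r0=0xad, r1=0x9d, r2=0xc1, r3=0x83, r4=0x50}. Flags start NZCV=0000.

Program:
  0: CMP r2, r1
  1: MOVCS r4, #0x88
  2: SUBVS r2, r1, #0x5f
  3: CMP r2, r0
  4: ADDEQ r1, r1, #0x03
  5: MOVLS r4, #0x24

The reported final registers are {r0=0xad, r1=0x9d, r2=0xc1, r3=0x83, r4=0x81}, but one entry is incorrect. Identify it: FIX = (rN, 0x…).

[0] flags=0010 → (cmp)
[1] flags=0010 CS?T → r4=0x88
[2] flags=0010 VS?F → skip
[3] flags=0010 → (cmp)
[4] flags=0010 EQ?F → skip
[5] flags=0010 LS?F → skip

FIX = (r4, 0x88)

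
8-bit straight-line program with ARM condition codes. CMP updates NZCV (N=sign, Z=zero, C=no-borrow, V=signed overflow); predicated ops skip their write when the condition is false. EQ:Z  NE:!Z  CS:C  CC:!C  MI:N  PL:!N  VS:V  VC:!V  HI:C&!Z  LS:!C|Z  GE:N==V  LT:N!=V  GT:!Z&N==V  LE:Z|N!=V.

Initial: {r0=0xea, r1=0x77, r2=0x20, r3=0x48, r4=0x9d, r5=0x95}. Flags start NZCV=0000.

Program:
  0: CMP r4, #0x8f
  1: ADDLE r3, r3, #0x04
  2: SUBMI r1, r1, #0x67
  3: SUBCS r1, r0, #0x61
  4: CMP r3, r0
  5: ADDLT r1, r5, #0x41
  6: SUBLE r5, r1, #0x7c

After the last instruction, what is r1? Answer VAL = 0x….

0: ✓ CMP  NZCV=0010
1: · ADDLE
2: · SUBMI
3: ✓ SUBCS  r1←0x89
4: ✓ CMP  NZCV=0000
5: · ADDLT
6: · SUBLE

VAL = 0x89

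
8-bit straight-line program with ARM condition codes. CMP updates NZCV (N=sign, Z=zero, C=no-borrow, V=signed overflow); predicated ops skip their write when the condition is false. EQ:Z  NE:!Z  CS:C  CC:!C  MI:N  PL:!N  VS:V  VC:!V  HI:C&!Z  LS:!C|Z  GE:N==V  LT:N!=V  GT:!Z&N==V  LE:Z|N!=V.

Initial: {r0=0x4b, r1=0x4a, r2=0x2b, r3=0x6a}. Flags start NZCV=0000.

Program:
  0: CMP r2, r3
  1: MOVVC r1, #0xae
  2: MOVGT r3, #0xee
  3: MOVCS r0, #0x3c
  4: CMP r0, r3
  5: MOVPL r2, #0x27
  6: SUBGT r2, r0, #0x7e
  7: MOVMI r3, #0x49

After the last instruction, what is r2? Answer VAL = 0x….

VAL = 0x2b

[0] flags=1000 → (cmp)
[1] flags=1000 VC?T → r1=0xae
[2] flags=1000 GT?F → skip
[3] flags=1000 CS?F → skip
[4] flags=1000 → (cmp)
[5] flags=1000 PL?F → skip
[6] flags=1000 GT?F → skip
[7] flags=1000 MI?T → r3=0x49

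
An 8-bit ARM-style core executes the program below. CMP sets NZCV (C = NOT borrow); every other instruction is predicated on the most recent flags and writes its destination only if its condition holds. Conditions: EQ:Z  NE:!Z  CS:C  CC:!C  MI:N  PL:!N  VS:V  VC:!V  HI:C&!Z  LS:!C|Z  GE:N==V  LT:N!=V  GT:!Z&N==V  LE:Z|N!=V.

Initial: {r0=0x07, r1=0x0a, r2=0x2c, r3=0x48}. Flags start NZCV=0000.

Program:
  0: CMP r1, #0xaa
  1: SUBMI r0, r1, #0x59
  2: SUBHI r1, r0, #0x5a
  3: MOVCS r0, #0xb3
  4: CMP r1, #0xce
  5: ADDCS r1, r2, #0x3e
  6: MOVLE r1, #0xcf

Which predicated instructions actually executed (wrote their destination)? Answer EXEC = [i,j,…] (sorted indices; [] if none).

EXEC = []

[0] flags=0000 → (cmp)
[1] flags=0000 MI?F → skip
[2] flags=0000 HI?F → skip
[3] flags=0000 CS?F → skip
[4] flags=0000 → (cmp)
[5] flags=0000 CS?F → skip
[6] flags=0000 LE?F → skip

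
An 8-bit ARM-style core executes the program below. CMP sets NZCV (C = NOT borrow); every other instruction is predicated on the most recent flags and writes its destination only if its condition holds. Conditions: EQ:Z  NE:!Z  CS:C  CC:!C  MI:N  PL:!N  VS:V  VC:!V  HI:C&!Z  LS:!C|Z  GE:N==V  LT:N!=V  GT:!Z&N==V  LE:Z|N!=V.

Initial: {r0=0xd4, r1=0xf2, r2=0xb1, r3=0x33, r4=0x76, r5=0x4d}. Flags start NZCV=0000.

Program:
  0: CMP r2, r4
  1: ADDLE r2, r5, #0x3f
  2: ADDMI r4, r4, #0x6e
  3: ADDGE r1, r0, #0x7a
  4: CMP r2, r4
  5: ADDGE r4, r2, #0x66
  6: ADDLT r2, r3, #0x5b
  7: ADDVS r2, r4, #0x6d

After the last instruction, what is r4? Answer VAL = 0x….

VAL = 0x76

[0] flags=0011 → (cmp)
[1] flags=0011 LE?T → r2=0x8c
[2] flags=0011 MI?F → skip
[3] flags=0011 GE?F → skip
[4] flags=0011 → (cmp)
[5] flags=0011 GE?F → skip
[6] flags=0011 LT?T → r2=0x8e
[7] flags=0011 VS?T → r2=0xe3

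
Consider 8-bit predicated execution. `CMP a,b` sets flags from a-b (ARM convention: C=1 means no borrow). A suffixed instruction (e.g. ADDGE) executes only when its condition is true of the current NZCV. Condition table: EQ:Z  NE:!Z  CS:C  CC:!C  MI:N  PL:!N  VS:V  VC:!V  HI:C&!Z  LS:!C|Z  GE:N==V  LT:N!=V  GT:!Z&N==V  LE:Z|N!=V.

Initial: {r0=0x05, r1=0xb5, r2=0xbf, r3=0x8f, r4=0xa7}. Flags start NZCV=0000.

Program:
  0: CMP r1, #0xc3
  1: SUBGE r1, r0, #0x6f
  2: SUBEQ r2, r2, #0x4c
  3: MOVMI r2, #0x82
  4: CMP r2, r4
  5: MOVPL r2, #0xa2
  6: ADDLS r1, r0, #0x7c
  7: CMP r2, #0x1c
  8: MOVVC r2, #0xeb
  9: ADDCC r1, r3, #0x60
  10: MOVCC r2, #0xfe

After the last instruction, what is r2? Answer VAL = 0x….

[0] flags=1000 → (cmp)
[1] flags=1000 GE?F → skip
[2] flags=1000 EQ?F → skip
[3] flags=1000 MI?T → r2=0x82
[4] flags=1000 → (cmp)
[5] flags=1000 PL?F → skip
[6] flags=1000 LS?T → r1=0x81
[7] flags=0011 → (cmp)
[8] flags=0011 VC?F → skip
[9] flags=0011 CC?F → skip
[10] flags=0011 CC?F → skip

VAL = 0x82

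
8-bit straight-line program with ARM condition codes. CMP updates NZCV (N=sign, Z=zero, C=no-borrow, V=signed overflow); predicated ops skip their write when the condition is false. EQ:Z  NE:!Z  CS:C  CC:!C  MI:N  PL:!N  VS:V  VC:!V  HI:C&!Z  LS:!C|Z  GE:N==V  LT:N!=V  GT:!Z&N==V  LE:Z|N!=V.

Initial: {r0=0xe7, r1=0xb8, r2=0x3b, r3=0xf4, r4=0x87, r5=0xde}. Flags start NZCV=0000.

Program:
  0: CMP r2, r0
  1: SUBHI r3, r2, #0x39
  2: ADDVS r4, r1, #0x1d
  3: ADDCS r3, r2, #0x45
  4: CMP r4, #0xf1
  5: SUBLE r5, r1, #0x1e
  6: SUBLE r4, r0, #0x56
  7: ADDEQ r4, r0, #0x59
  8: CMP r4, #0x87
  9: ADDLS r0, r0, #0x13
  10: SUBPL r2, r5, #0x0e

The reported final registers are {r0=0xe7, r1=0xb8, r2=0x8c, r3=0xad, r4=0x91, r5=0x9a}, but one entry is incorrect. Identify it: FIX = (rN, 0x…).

[0] flags=0000 → (cmp)
[1] flags=0000 HI?F → skip
[2] flags=0000 VS?F → skip
[3] flags=0000 CS?F → skip
[4] flags=1000 → (cmp)
[5] flags=1000 LE?T → r5=0x9a
[6] flags=1000 LE?T → r4=0x91
[7] flags=1000 EQ?F → skip
[8] flags=0010 → (cmp)
[9] flags=0010 LS?F → skip
[10] flags=0010 PL?T → r2=0x8c

FIX = (r3, 0xf4)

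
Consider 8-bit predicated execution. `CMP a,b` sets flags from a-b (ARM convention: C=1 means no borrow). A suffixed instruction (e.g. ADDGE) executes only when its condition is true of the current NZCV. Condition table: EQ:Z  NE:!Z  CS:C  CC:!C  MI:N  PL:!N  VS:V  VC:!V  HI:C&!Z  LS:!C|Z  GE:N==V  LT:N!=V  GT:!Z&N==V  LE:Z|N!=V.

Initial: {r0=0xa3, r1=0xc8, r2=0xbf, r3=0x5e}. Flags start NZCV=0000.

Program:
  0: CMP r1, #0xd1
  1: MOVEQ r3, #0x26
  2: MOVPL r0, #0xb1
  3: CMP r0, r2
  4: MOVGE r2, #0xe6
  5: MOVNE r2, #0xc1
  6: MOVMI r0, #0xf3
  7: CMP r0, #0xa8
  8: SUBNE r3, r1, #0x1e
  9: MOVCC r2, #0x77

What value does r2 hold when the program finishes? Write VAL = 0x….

VAL = 0xc1

[0] flags=1000 → (cmp)
[1] flags=1000 EQ?F → skip
[2] flags=1000 PL?F → skip
[3] flags=1000 → (cmp)
[4] flags=1000 GE?F → skip
[5] flags=1000 NE?T → r2=0xc1
[6] flags=1000 MI?T → r0=0xf3
[7] flags=0010 → (cmp)
[8] flags=0010 NE?T → r3=0xaa
[9] flags=0010 CC?F → skip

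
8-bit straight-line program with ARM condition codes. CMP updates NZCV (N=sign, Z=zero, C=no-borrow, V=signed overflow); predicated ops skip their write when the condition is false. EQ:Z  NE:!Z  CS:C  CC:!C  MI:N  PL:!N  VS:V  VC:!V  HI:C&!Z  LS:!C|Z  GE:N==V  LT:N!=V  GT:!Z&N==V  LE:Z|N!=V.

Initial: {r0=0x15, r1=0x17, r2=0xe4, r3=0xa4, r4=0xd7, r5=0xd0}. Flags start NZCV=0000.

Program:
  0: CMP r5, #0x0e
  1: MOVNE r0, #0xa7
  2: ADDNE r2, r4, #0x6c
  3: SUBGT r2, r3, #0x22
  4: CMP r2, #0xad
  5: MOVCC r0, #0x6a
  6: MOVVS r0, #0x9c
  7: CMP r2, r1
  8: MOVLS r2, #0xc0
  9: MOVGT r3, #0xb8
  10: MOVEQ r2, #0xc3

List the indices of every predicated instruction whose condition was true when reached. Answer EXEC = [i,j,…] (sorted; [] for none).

[0] flags=1010 → (cmp)
[1] flags=1010 NE?T → r0=0xa7
[2] flags=1010 NE?T → r2=0x43
[3] flags=1010 GT?F → skip
[4] flags=1001 → (cmp)
[5] flags=1001 CC?T → r0=0x6a
[6] flags=1001 VS?T → r0=0x9c
[7] flags=0010 → (cmp)
[8] flags=0010 LS?F → skip
[9] flags=0010 GT?T → r3=0xb8
[10] flags=0010 EQ?F → skip

EXEC = [1,2,5,6,9]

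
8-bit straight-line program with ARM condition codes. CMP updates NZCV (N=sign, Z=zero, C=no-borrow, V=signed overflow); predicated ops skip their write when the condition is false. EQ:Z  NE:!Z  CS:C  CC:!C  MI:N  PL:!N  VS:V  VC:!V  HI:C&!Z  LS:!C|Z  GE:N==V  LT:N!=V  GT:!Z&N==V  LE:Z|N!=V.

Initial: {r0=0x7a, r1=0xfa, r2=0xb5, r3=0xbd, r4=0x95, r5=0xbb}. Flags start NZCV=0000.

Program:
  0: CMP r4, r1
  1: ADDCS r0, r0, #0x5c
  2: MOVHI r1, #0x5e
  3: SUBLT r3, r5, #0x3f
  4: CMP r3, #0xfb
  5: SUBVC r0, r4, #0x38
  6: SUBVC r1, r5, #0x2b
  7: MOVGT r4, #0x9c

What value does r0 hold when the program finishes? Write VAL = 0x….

VAL = 0x7a

[0] flags=1000 → (cmp)
[1] flags=1000 CS?F → skip
[2] flags=1000 HI?F → skip
[3] flags=1000 LT?T → r3=0x7c
[4] flags=1001 → (cmp)
[5] flags=1001 VC?F → skip
[6] flags=1001 VC?F → skip
[7] flags=1001 GT?T → r4=0x9c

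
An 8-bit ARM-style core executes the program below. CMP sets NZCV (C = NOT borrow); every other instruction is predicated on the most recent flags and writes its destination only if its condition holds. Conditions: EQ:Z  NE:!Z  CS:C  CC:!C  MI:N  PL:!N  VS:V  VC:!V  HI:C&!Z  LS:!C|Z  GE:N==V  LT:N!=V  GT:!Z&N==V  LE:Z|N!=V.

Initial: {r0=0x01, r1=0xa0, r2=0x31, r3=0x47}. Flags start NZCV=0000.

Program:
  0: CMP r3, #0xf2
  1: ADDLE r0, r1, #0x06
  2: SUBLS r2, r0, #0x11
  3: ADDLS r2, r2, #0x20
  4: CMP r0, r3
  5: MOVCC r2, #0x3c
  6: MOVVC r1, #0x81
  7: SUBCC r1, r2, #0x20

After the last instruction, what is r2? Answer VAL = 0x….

VAL = 0x3c

[0] flags=0000 → (cmp)
[1] flags=0000 LE?F → skip
[2] flags=0000 LS?T → r2=0xf0
[3] flags=0000 LS?T → r2=0x10
[4] flags=1000 → (cmp)
[5] flags=1000 CC?T → r2=0x3c
[6] flags=1000 VC?T → r1=0x81
[7] flags=1000 CC?T → r1=0x1c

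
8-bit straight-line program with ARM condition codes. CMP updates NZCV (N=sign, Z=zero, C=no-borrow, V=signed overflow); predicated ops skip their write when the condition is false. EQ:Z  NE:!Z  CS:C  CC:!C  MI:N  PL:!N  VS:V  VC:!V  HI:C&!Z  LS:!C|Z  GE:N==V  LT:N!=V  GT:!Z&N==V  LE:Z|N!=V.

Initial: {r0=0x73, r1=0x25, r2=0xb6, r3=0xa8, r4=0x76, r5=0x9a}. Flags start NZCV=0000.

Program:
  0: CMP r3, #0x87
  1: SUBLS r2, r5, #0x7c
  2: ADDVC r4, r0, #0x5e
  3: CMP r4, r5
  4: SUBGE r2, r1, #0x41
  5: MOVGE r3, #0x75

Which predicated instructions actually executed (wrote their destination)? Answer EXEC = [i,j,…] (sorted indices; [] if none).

EXEC = [2,4,5]

0: ✓ CMP  NZCV=0010
1: · SUBLS
2: ✓ ADDVC  r4←0xd1
3: ✓ CMP  NZCV=0010
4: ✓ SUBGE  r2←0xe4
5: ✓ MOVGE  r3←0x75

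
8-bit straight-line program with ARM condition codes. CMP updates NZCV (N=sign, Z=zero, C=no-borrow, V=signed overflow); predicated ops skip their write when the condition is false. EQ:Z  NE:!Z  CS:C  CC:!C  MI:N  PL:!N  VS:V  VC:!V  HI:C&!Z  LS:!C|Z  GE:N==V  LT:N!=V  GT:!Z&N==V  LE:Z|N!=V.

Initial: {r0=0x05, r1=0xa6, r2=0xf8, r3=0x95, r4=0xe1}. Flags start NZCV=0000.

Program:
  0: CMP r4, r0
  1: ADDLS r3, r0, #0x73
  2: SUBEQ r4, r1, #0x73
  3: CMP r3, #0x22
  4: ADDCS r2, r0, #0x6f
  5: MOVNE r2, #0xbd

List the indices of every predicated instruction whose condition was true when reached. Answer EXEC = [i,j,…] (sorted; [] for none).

EXEC = [4,5]

[0] flags=1010 → (cmp)
[1] flags=1010 LS?F → skip
[2] flags=1010 EQ?F → skip
[3] flags=0011 → (cmp)
[4] flags=0011 CS?T → r2=0x74
[5] flags=0011 NE?T → r2=0xbd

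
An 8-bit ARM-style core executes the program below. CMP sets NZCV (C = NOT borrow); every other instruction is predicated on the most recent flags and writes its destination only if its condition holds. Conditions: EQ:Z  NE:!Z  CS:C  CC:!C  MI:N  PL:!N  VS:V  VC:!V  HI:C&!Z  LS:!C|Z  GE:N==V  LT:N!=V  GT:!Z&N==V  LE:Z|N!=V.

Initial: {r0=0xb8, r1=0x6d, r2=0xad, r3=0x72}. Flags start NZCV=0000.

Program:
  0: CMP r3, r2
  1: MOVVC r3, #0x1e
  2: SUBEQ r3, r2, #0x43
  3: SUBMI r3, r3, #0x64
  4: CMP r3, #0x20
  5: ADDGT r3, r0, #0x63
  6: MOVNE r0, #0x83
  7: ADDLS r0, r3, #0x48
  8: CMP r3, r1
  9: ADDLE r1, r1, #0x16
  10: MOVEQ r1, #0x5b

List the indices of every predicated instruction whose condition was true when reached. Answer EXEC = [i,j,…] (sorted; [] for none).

0: ✓ CMP  NZCV=1001
1: · MOVVC
2: · SUBEQ
3: ✓ SUBMI  r3←0x0e
4: ✓ CMP  NZCV=1000
5: · ADDGT
6: ✓ MOVNE  r0←0x83
7: ✓ ADDLS  r0←0x56
8: ✓ CMP  NZCV=1000
9: ✓ ADDLE  r1←0x83
10: · MOVEQ

EXEC = [3,6,7,9]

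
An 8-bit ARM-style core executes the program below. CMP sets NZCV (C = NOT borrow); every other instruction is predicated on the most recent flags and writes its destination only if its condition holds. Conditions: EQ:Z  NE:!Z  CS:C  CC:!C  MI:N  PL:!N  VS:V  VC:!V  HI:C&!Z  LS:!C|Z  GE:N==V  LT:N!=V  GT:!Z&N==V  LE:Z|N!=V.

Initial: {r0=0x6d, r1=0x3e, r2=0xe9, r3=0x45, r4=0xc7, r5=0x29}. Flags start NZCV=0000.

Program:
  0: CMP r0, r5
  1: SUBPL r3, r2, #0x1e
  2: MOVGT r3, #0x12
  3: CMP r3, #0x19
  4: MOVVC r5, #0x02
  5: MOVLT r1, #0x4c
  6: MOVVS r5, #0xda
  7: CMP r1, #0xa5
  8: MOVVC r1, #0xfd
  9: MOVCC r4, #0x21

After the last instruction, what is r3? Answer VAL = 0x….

0: ✓ CMP  NZCV=0010
1: ✓ SUBPL  r3←0xcb
2: ✓ MOVGT  r3←0x12
3: ✓ CMP  NZCV=1000
4: ✓ MOVVC  r5←0x02
5: ✓ MOVLT  r1←0x4c
6: · MOVVS
7: ✓ CMP  NZCV=1001
8: · MOVVC
9: ✓ MOVCC  r4←0x21

VAL = 0x12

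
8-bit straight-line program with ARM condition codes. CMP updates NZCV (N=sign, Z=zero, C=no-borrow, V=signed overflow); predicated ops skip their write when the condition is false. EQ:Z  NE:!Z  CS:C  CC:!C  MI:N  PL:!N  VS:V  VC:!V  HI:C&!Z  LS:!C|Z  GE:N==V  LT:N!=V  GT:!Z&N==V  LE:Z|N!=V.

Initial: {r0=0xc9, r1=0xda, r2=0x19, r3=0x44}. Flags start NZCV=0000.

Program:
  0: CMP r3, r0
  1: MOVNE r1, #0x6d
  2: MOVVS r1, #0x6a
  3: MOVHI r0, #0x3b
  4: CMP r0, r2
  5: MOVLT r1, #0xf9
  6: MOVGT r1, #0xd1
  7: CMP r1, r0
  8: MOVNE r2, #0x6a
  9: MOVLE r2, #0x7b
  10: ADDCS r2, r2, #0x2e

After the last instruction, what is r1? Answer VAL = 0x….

[0] flags=0000 → (cmp)
[1] flags=0000 NE?T → r1=0x6d
[2] flags=0000 VS?F → skip
[3] flags=0000 HI?F → skip
[4] flags=1010 → (cmp)
[5] flags=1010 LT?T → r1=0xf9
[6] flags=1010 GT?F → skip
[7] flags=0010 → (cmp)
[8] flags=0010 NE?T → r2=0x6a
[9] flags=0010 LE?F → skip
[10] flags=0010 CS?T → r2=0x98

VAL = 0xf9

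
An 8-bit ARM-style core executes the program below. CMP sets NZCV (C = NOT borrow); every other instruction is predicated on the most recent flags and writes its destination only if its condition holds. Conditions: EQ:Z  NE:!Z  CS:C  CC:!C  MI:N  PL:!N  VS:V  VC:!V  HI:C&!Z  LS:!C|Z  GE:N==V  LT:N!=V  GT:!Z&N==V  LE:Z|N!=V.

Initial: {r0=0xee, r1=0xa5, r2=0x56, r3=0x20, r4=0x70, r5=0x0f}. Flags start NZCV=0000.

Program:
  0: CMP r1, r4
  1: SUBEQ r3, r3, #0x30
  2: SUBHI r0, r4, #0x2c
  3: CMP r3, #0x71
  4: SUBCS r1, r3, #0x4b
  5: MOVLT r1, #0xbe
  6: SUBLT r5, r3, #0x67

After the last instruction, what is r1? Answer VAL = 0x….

VAL = 0xbe

0: ✓ CMP  NZCV=0011
1: · SUBEQ
2: ✓ SUBHI  r0←0x44
3: ✓ CMP  NZCV=1000
4: · SUBCS
5: ✓ MOVLT  r1←0xbe
6: ✓ SUBLT  r5←0xb9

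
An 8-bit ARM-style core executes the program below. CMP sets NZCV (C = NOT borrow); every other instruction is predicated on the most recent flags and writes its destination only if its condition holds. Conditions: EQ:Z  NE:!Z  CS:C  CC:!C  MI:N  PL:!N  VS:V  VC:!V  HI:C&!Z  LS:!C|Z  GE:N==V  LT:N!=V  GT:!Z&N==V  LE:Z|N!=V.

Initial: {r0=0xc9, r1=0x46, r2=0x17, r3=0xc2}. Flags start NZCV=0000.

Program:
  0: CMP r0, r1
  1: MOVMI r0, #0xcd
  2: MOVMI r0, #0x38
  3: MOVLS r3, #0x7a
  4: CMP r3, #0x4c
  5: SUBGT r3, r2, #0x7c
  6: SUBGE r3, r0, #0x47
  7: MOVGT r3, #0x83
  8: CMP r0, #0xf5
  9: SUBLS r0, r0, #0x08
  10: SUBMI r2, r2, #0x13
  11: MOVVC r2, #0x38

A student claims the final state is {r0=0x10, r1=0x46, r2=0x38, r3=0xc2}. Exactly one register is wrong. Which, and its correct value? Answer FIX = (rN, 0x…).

FIX = (r0, 0x30)

[0] flags=1010 → (cmp)
[1] flags=1010 MI?T → r0=0xcd
[2] flags=1010 MI?T → r0=0x38
[3] flags=1010 LS?F → skip
[4] flags=0011 → (cmp)
[5] flags=0011 GT?F → skip
[6] flags=0011 GE?F → skip
[7] flags=0011 GT?F → skip
[8] flags=0000 → (cmp)
[9] flags=0000 LS?T → r0=0x30
[10] flags=0000 MI?F → skip
[11] flags=0000 VC?T → r2=0x38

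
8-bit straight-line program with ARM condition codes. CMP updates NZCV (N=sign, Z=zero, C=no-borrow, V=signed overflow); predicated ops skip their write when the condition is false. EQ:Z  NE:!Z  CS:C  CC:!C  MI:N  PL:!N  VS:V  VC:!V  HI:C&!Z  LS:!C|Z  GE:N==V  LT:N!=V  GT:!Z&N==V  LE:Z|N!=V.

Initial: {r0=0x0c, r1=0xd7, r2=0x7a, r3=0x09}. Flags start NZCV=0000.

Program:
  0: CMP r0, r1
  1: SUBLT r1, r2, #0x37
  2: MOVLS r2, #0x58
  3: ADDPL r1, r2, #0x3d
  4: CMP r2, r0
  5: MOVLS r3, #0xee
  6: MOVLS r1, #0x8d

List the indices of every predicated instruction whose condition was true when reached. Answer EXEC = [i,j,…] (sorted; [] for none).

0: ✓ CMP  NZCV=0000
1: · SUBLT
2: ✓ MOVLS  r2←0x58
3: ✓ ADDPL  r1←0x95
4: ✓ CMP  NZCV=0010
5: · MOVLS
6: · MOVLS

EXEC = [2,3]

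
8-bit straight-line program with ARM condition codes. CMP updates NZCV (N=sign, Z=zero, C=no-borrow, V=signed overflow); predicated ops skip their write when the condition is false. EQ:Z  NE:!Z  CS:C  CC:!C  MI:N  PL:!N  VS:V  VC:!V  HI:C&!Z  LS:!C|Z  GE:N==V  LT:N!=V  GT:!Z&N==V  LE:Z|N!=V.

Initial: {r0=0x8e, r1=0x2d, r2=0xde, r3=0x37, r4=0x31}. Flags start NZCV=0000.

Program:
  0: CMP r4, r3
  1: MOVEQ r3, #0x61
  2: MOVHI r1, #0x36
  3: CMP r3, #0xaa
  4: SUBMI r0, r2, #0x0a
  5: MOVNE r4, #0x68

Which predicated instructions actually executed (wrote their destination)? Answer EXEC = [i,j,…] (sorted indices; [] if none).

EXEC = [4,5]

[0] flags=1000 → (cmp)
[1] flags=1000 EQ?F → skip
[2] flags=1000 HI?F → skip
[3] flags=1001 → (cmp)
[4] flags=1001 MI?T → r0=0xd4
[5] flags=1001 NE?T → r4=0x68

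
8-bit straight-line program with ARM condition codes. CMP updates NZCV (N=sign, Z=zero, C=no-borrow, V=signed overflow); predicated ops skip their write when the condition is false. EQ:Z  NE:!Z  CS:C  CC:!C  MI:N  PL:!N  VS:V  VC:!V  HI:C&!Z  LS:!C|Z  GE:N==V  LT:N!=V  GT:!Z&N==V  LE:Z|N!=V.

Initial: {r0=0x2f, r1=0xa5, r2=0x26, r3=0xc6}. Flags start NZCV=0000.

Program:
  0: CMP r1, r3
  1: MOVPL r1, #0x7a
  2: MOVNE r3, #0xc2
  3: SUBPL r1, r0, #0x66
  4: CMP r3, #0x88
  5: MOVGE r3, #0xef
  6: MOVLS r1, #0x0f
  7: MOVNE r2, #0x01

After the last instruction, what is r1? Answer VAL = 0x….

[0] flags=1000 → (cmp)
[1] flags=1000 PL?F → skip
[2] flags=1000 NE?T → r3=0xc2
[3] flags=1000 PL?F → skip
[4] flags=0010 → (cmp)
[5] flags=0010 GE?T → r3=0xef
[6] flags=0010 LS?F → skip
[7] flags=0010 NE?T → r2=0x01

VAL = 0xa5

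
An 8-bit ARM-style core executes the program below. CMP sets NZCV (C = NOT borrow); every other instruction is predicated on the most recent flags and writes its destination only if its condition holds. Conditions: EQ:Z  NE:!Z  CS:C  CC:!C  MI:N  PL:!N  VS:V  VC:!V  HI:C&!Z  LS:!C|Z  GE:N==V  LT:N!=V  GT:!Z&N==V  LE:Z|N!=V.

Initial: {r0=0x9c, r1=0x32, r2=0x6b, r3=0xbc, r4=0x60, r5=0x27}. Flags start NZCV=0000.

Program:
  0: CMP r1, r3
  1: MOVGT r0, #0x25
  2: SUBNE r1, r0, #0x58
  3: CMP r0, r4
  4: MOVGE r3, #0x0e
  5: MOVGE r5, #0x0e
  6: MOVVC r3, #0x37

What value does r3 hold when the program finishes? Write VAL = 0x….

VAL = 0x37

0: ✓ CMP  NZCV=0000
1: ✓ MOVGT  r0←0x25
2: ✓ SUBNE  r1←0xcd
3: ✓ CMP  NZCV=1000
4: · MOVGE
5: · MOVGE
6: ✓ MOVVC  r3←0x37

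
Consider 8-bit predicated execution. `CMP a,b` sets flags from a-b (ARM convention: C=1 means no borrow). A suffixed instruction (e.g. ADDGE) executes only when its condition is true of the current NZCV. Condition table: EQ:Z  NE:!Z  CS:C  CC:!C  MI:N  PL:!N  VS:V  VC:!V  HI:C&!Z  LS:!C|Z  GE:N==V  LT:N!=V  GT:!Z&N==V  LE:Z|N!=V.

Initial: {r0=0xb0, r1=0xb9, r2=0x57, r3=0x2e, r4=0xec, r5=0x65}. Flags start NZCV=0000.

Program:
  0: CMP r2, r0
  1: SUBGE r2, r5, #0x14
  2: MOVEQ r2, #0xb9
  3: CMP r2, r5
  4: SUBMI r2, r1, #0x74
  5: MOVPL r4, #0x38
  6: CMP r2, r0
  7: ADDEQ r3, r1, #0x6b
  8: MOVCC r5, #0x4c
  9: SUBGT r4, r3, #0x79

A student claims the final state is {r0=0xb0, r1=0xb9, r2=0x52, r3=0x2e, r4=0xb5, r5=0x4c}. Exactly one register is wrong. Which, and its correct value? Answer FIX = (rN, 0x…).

FIX = (r2, 0x45)

0: ✓ CMP  NZCV=1001
1: ✓ SUBGE  r2←0x51
2: · MOVEQ
3: ✓ CMP  NZCV=1000
4: ✓ SUBMI  r2←0x45
5: · MOVPL
6: ✓ CMP  NZCV=1001
7: · ADDEQ
8: ✓ MOVCC  r5←0x4c
9: ✓ SUBGT  r4←0xb5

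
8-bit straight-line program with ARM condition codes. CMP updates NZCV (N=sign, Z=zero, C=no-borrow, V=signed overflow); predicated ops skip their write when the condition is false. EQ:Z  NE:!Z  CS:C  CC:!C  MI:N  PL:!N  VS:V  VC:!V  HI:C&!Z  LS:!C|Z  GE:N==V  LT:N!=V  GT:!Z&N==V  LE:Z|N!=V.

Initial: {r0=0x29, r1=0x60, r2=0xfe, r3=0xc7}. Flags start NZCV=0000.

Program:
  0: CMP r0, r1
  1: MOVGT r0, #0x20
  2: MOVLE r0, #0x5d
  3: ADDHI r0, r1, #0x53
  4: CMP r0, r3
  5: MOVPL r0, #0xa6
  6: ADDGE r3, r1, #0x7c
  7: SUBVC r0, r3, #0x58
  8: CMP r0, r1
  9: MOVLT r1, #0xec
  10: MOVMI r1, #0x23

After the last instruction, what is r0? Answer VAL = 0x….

VAL = 0x5d

[0] flags=1000 → (cmp)
[1] flags=1000 GT?F → skip
[2] flags=1000 LE?T → r0=0x5d
[3] flags=1000 HI?F → skip
[4] flags=1001 → (cmp)
[5] flags=1001 PL?F → skip
[6] flags=1001 GE?T → r3=0xdc
[7] flags=1001 VC?F → skip
[8] flags=1000 → (cmp)
[9] flags=1000 LT?T → r1=0xec
[10] flags=1000 MI?T → r1=0x23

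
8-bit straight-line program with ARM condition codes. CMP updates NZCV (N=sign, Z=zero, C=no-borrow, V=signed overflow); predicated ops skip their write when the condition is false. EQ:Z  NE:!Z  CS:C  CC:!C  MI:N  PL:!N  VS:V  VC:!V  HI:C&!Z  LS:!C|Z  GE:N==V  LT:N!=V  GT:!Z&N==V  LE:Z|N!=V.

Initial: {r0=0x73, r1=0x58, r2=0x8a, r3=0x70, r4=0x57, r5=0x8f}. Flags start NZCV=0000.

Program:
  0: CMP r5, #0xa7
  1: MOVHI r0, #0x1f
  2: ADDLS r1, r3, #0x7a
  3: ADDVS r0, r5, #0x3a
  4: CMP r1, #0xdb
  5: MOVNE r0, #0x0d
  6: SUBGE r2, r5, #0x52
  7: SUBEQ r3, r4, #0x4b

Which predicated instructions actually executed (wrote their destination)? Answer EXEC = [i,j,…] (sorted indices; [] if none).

EXEC = [2,5,6]

[0] flags=1000 → (cmp)
[1] flags=1000 HI?F → skip
[2] flags=1000 LS?T → r1=0xea
[3] flags=1000 VS?F → skip
[4] flags=0010 → (cmp)
[5] flags=0010 NE?T → r0=0x0d
[6] flags=0010 GE?T → r2=0x3d
[7] flags=0010 EQ?F → skip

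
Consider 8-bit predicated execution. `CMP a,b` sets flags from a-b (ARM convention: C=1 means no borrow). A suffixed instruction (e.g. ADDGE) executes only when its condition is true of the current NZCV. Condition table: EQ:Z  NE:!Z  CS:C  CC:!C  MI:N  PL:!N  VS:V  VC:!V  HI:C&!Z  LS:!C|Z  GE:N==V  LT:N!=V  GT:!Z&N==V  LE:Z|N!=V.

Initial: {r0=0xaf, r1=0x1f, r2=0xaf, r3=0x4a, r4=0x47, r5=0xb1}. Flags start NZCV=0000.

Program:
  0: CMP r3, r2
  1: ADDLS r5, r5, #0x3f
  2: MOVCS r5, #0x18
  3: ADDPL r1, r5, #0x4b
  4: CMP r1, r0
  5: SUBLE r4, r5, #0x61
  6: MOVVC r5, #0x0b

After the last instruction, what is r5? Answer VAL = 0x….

VAL = 0x0b

0: ✓ CMP  NZCV=1001
1: ✓ ADDLS  r5←0xf0
2: · MOVCS
3: · ADDPL
4: ✓ CMP  NZCV=0000
5: · SUBLE
6: ✓ MOVVC  r5←0x0b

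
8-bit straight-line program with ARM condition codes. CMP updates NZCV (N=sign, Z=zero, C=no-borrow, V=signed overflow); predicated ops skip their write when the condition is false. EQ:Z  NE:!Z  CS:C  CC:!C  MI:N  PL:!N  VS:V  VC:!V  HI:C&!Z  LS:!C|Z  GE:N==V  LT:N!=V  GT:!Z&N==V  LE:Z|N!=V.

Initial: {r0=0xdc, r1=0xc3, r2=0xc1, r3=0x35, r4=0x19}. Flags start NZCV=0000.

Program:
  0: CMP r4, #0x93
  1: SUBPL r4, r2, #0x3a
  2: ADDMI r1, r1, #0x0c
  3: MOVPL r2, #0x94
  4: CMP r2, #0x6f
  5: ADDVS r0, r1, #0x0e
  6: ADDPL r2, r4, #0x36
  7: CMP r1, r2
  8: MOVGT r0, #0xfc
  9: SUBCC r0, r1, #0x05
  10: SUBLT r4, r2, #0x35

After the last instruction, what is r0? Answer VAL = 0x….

0: ✓ CMP  NZCV=1001
1: · SUBPL
2: ✓ ADDMI  r1←0xcf
3: · MOVPL
4: ✓ CMP  NZCV=0011
5: ✓ ADDVS  r0←0xdd
6: ✓ ADDPL  r2←0x4f
7: ✓ CMP  NZCV=1010
8: · MOVGT
9: · SUBCC
10: ✓ SUBLT  r4←0x1a

VAL = 0xdd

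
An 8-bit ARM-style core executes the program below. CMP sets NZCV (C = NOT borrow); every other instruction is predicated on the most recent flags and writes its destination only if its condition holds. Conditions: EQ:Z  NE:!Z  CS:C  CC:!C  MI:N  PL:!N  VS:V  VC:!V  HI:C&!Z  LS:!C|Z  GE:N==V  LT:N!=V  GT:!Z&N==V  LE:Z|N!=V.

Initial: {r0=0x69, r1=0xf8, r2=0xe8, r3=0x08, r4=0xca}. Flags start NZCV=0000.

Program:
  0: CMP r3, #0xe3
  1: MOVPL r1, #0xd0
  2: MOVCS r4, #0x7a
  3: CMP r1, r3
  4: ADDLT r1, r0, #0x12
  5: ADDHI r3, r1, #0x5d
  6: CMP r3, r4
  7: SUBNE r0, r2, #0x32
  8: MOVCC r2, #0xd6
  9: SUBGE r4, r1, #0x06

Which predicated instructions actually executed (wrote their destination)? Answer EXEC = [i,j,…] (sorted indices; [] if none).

EXEC = [1,4,5,7,9]

0: ✓ CMP  NZCV=0000
1: ✓ MOVPL  r1←0xd0
2: · MOVCS
3: ✓ CMP  NZCV=1010
4: ✓ ADDLT  r1←0x7b
5: ✓ ADDHI  r3←0xd8
6: ✓ CMP  NZCV=0010
7: ✓ SUBNE  r0←0xb6
8: · MOVCC
9: ✓ SUBGE  r4←0x75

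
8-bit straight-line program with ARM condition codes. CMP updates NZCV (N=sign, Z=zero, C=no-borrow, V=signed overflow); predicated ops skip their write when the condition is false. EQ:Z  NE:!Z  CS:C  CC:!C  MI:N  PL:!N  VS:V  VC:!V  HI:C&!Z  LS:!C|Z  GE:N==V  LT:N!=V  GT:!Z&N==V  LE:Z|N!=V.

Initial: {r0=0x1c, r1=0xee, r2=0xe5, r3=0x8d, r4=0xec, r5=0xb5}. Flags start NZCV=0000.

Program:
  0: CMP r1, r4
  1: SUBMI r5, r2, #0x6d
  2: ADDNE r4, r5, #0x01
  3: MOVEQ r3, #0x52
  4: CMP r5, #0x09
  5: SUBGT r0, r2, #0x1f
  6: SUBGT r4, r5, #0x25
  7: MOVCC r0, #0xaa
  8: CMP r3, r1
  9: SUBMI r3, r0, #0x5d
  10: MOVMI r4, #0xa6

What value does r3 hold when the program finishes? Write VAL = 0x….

0: ✓ CMP  NZCV=0010
1: · SUBMI
2: ✓ ADDNE  r4←0xb6
3: · MOVEQ
4: ✓ CMP  NZCV=1010
5: · SUBGT
6: · SUBGT
7: · MOVCC
8: ✓ CMP  NZCV=1000
9: ✓ SUBMI  r3←0xbf
10: ✓ MOVMI  r4←0xa6

VAL = 0xbf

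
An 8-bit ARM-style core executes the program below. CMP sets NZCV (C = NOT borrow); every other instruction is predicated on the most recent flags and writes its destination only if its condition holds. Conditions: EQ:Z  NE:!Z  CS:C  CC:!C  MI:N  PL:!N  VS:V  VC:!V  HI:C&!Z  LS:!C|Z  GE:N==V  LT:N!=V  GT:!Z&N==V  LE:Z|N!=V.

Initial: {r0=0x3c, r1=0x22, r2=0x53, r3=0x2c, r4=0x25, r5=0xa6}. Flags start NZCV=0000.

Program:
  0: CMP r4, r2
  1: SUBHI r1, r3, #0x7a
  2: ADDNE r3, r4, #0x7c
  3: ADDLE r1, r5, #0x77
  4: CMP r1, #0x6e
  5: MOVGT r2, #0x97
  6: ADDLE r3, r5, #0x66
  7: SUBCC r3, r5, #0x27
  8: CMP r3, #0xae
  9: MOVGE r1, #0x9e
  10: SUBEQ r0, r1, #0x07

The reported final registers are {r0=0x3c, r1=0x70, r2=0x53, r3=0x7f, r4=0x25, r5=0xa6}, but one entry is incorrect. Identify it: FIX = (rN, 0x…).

FIX = (r1, 0x9e)

0: ✓ CMP  NZCV=1000
1: · SUBHI
2: ✓ ADDNE  r3←0xa1
3: ✓ ADDLE  r1←0x1d
4: ✓ CMP  NZCV=1000
5: · MOVGT
6: ✓ ADDLE  r3←0x0c
7: ✓ SUBCC  r3←0x7f
8: ✓ CMP  NZCV=1001
9: ✓ MOVGE  r1←0x9e
10: · SUBEQ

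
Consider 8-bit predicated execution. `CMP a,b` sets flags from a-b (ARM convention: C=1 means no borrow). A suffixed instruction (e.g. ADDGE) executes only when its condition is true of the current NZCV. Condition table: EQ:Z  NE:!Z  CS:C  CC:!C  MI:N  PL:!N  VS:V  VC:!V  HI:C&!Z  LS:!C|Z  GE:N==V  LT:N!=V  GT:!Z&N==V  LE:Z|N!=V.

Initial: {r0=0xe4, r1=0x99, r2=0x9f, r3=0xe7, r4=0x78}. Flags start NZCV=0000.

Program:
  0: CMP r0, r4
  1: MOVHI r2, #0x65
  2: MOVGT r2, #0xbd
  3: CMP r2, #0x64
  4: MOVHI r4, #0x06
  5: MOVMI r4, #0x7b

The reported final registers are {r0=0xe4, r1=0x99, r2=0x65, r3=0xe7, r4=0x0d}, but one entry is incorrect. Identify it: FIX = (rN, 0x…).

0: ✓ CMP  NZCV=0011
1: ✓ MOVHI  r2←0x65
2: · MOVGT
3: ✓ CMP  NZCV=0010
4: ✓ MOVHI  r4←0x06
5: · MOVMI

FIX = (r4, 0x06)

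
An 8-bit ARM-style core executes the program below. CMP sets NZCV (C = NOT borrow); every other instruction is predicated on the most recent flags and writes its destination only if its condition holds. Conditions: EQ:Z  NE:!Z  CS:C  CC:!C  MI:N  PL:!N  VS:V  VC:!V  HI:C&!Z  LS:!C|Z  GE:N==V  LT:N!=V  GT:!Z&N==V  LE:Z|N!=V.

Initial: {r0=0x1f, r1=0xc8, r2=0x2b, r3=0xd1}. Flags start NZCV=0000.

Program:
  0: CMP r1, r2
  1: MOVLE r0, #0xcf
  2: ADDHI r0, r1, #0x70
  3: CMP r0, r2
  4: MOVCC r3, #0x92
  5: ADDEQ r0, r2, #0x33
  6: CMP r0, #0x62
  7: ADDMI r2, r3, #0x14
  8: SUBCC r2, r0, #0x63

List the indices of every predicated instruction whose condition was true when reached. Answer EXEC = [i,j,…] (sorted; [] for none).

EXEC = [1,2,7,8]

0: ✓ CMP  NZCV=1010
1: ✓ MOVLE  r0←0xcf
2: ✓ ADDHI  r0←0x38
3: ✓ CMP  NZCV=0010
4: · MOVCC
5: · ADDEQ
6: ✓ CMP  NZCV=1000
7: ✓ ADDMI  r2←0xe5
8: ✓ SUBCC  r2←0xd5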